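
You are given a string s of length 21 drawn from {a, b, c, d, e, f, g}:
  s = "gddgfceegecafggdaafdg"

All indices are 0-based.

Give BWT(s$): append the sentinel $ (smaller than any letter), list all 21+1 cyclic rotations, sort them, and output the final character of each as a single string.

rank  rotation                last
    0  $gddgfceegecafggdaafdg  g
    1  aafdg$gddgfceegecafggd  d
    2  afdg$gddgfceegecafggda  a
    3  afggdaafdg$gddgfceegec  c
    4  cafggdaafdg$gddgfceege  e
    5  ceegecafggdaafdg$gddgf  f
    6  daafdg$gddgfceegecafgg  g
    7  ddgfceegecafggdaafdg$g  g
    8  dg$gddgfceegecafggdaaf  f
    9  dgfceegecafggdaafdg$gd  d
   10  ecafggdaafdg$gddgfceeg  g
   11  eegecafggdaafdg$gddgfc  c
   12  egecafggdaafdg$gddgfce  e
   13  fceegecafggdaafdg$gddg  g
   14  fdg$gddgfceegecafggdaa  a
   15  fggdaafdg$gddgfceegeca  a
   16  g$gddgfceegecafggdaafd  d
   17  gdaafdg$gddgfceegecafg  g
   18  gddgfceegecafggdaafdg$  $
   19  gecafggdaafdg$gddgfcee  e
   20  gfceegecafggdaafdg$gdd  d
   21  ggdaafdg$gddgfceegecaf  f

gdacefggfdgcegaadg$edf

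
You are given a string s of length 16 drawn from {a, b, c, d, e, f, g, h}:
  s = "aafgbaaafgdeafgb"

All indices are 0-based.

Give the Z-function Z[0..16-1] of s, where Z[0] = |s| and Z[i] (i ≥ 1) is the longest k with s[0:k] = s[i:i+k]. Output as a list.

Z[0]=16
i=1: outside box; Z[1]=1 scan→box=[1,2)
i=2: outside box; Z[2]=0
i=3: outside box; Z[3]=0
i=4: outside box; Z[4]=0
i=5: outside box; Z[5]=2 scan→box=[5,7)
i=6: min(r-i=1, Z[1]=1)=1; Z[6]=4 scan→box=[6,10)
i=7: min(r-i=3, Z[1]=1)=1; Z[7]=1
i=8: min(r-i=2, Z[2]=0)=0; Z[8]=0
i=9: min(r-i=1, Z[3]=0)=0; Z[9]=0
i=10: outside box; Z[10]=0
i=11: outside box; Z[11]=0
i=12: outside box; Z[12]=1 scan→box=[12,13)
i=13: outside box; Z[13]=0
i=14: outside box; Z[14]=0
i=15: outside box; Z[15]=0

[16, 1, 0, 0, 0, 2, 4, 1, 0, 0, 0, 0, 1, 0, 0, 0]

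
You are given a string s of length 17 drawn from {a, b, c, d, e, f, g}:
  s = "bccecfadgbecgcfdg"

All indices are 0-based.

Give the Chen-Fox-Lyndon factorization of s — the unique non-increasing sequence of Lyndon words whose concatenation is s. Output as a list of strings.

["bccecf", "adgbecgcfdg"]

emit factor 1: 'bccecf' (i=0, period=6)
emit factor 2: 'adgbecgcfdg' (i=6, period=11)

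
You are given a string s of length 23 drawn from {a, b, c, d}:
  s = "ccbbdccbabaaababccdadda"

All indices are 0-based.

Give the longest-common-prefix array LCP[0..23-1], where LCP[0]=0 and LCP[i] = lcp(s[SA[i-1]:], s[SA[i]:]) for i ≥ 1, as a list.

rank | idx | suffix
   0 |  22 | a
   1 |  10 | aaababccdadda
   2 |  11 | aababccdadda
   3 |   8 | abaaababccdadda
   4 |  12 | ababccdadda
   5 |  14 | abccdadda
   6 |  19 | adda
   7 |   9 | baaababccdadda
   8 |   7 | babaaababccdadda
   9 |  13 | babccdadda
  10 |   2 | bbdccbabaaababccdadda
  11 |  15 | bccdadda
  12 |   3 | bdccbabaaababccdadda
  13 |   6 | cbabaaababccdadda
  14 |   1 | cbbdccbabaaababccdadda
  15 |   5 | ccbabaaababccdadda
  16 |   0 | ccbbdccbabaaababccdadda
  17 |  16 | ccdadda
  18 |  17 | cdadda
  19 |  21 | da
  20 |  18 | dadda
  21 |   4 | dccbabaaababccdadda
  22 |  20 | dda

SA = [22, 10, 11, 8, 12, 14, 19, 9, 7, 13, 2, 15, 3, 6, 1, 5, 0, 16, 17, 21, 18, 4, 20]
[i] adj suffixes → lcp
  [1] 22/10 → 1 ('a')
  [2] 10/11 → 2 ('aa')
  [3] 11/8 → 1 ('a')
  [4] 8/12 → 3 ('aba')
  [5] 12/14 → 2 ('ab')
  [6] 14/19 → 1 ('a')
  [7] 19/9 → 0 ('')
  [8] 9/7 → 2 ('ba')
  [9] 7/13 → 3 ('bab')
  [10] 13/2 → 1 ('b')
  [11] 2/15 → 1 ('b')
  [12] 15/3 → 1 ('b')
  [13] 3/6 → 0 ('')
  [14] 6/1 → 2 ('cb')
  [15] 1/5 → 1 ('c')
  [16] 5/0 → 3 ('ccb')
  [17] 0/16 → 2 ('cc')
  [18] 16/17 → 1 ('c')
  [19] 17/21 → 0 ('')
  [20] 21/18 → 2 ('da')
  [21] 18/4 → 1 ('d')
  [22] 4/20 → 1 ('d')

[0, 1, 2, 1, 3, 2, 1, 0, 2, 3, 1, 1, 1, 0, 2, 1, 3, 2, 1, 0, 2, 1, 1]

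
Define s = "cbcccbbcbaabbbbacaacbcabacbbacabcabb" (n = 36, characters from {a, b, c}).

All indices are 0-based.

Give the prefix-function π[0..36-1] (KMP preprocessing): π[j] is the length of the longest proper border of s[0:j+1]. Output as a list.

[0, 0, 1, 1, 1, 2, 0, 1, 2, 0, 0, 0, 0, 0, 0, 0, 1, 0, 0, 1, 2, 3, 0, 0, 0, 1, 2, 0, 0, 1, 0, 0, 1, 0, 0, 0]

π[0] = 0
j=1 s[j]='b': π[1]=0 (border '')
j=2 s[j]='c': π[2]=1 (border 'c')
j=3 s[j]='c': k: 1→0; π[3]=1 (border 'c')
j=4 s[j]='c': k: 1→0; π[4]=1 (border 'c')
j=5 s[j]='b': π[5]=2 (border 'cb')
j=6 s[j]='b': k: 2→0; π[6]=0 (border '')
j=7 s[j]='c': π[7]=1 (border 'c')
j=8 s[j]='b': π[8]=2 (border 'cb')
j=9 s[j]='a': k: 2→0; π[9]=0 (border '')
j=10 s[j]='a': π[10]=0 (border '')
j=11 s[j]='b': π[11]=0 (border '')
j=12 s[j]='b': π[12]=0 (border '')
j=13 s[j]='b': π[13]=0 (border '')
j=14 s[j]='b': π[14]=0 (border '')
j=15 s[j]='a': π[15]=0 (border '')
j=16 s[j]='c': π[16]=1 (border 'c')
j=17 s[j]='a': k: 1→0; π[17]=0 (border '')
j=18 s[j]='a': π[18]=0 (border '')
j=19 s[j]='c': π[19]=1 (border 'c')
j=20 s[j]='b': π[20]=2 (border 'cb')
j=21 s[j]='c': π[21]=3 (border 'cbc')
j=22 s[j]='a': k: 3→1→0; π[22]=0 (border '')
j=23 s[j]='b': π[23]=0 (border '')
j=24 s[j]='a': π[24]=0 (border '')
j=25 s[j]='c': π[25]=1 (border 'c')
j=26 s[j]='b': π[26]=2 (border 'cb')
j=27 s[j]='b': k: 2→0; π[27]=0 (border '')
j=28 s[j]='a': π[28]=0 (border '')
j=29 s[j]='c': π[29]=1 (border 'c')
j=30 s[j]='a': k: 1→0; π[30]=0 (border '')
j=31 s[j]='b': π[31]=0 (border '')
j=32 s[j]='c': π[32]=1 (border 'c')
j=33 s[j]='a': k: 1→0; π[33]=0 (border '')
j=34 s[j]='b': π[34]=0 (border '')
j=35 s[j]='b': π[35]=0 (border '')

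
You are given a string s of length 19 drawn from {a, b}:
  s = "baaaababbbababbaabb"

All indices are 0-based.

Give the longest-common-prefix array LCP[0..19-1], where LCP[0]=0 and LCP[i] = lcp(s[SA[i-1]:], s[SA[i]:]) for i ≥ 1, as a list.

[0, 3, 2, 3, 1, 5, 2, 3, 3, 0, 1, 3, 2, 3, 4, 1, 2, 3, 2]

rank | idx | suffix
   0 |   1 | aaaababbbababbaabb
   1 |   2 | aaababbbababbaabb
   2 |   3 | aababbbababbaabb
   3 |  15 | aabb
   4 |  10 | ababbaabb
   5 |   4 | ababbbababbaabb
   6 |  16 | abb
   7 |  12 | abbaabb
   8 |   6 | abbbababbaabb
   9 |  18 | b
  10 |   0 | baaaababbbababbaabb
  11 |  14 | baabb
  12 |   9 | bababbaabb
  13 |  11 | babbaabb
  14 |   5 | babbbababbaabb
  15 |  17 | bb
  16 |  13 | bbaabb
  17 |   8 | bbababbaabb
  18 |   7 | bbbababbaabb

SA = [1, 2, 3, 15, 10, 4, 16, 12, 6, 18, 0, 14, 9, 11, 5, 17, 13, 8, 7]
[i] adj suffixes → lcp
  [1] 1/2 → 3 ('aaa')
  [2] 2/3 → 2 ('aa')
  [3] 3/15 → 3 ('aab')
  [4] 15/10 → 1 ('a')
  [5] 10/4 → 5 ('ababb')
  [6] 4/16 → 2 ('ab')
  [7] 16/12 → 3 ('abb')
  [8] 12/6 → 3 ('abb')
  [9] 6/18 → 0 ('')
  [10] 18/0 → 1 ('b')
  [11] 0/14 → 3 ('baa')
  [12] 14/9 → 2 ('ba')
  [13] 9/11 → 3 ('bab')
  [14] 11/5 → 4 ('babb')
  [15] 5/17 → 1 ('b')
  [16] 17/13 → 2 ('bb')
  [17] 13/8 → 3 ('bba')
  [18] 8/7 → 2 ('bb')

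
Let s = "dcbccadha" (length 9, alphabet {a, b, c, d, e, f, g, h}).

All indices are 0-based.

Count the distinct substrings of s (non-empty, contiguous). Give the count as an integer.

41

rank | idx | suffix
   0 |   8 | a
   1 |   5 | adha
   2 |   2 | bccadha
   3 |   4 | cadha
   4 |   1 | cbccadha
   5 |   3 | ccadha
   6 |   0 | dcbccadha
   7 |   6 | dha
   8 |   7 | ha

SA = [8, 5, 2, 4, 1, 3, 0, 6, 7]
[i] adj suffixes → lcp
  [1] 8/5 → 1 ('a')
  [2] 5/2 → 0 ('')
  [3] 2/4 → 0 ('')
  [4] 4/1 → 1 ('c')
  [5] 1/3 → 1 ('c')
  [6] 3/0 → 0 ('')
  [7] 0/6 → 1 ('d')
  [8] 6/7 → 0 ('')

n(n+1)/2 = 9·10/2 = 45
Σ LCP = 0 + 1 + 0 + 0 + 1 + 1 + 0 + 1 + 0 = 4
distinct = 45 − 4 = 41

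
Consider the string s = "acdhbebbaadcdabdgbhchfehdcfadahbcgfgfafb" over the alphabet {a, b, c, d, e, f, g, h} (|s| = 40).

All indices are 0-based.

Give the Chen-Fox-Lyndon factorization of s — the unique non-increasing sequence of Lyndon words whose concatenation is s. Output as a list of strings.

emit factor 1: 'acdhbebb' (i=0, period=8)
emit factor 2: 'aadcdabdgbhchfehdcfadahbcgfgfafb' (i=8, period=32)

["acdhbebb", "aadcdabdgbhchfehdcfadahbcgfgfafb"]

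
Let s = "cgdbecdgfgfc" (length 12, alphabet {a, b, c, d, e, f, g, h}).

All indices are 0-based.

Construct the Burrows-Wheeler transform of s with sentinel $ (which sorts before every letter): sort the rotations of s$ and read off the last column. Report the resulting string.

rank  rotation       last
    0  $cgdbecdgfgfc  c
    1  becdgfgfc$cgd  d
    2  c$cgdbecdgfgf  f
    3  cdgfgfc$cgdbe  e
    4  cgdbecdgfgfc$  $
    5  dbecdgfgfc$cg  g
    6  dgfgfc$cgdbec  c
    7  ecdgfgfc$cgdb  b
    8  fc$cgdbecdgfg  g
    9  fgfc$cgdbecdg  g
   10  gdbecdgfgfc$c  c
   11  gfc$cgdbecdgf  f
   12  gfgfc$cgdbecd  d

cdfe$gcbggcfd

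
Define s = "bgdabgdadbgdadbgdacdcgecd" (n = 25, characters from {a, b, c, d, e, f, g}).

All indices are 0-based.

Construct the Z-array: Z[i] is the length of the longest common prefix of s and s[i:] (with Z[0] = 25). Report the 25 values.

Z[0]=25
i=1: i≥r, start 0; Z[1]=0
i=2: i≥r, start 0; Z[2]=0
i=3: i≥r, start 0; Z[3]=0
i=4: i≥r, start 0; Z[4]=4 grow→box=[4,8)
i=5: min(r-i=3, Z[1]=0)=0; Z[5]=0
i=6: min(r-i=2, Z[2]=0)=0; Z[6]=0
i=7: min(r-i=1, Z[3]=0)=0; Z[7]=0
i=8: i≥r, start 0; Z[8]=0
i=9: i≥r, start 0; Z[9]=4 grow→box=[9,13)
i=10: min(r-i=3, Z[1]=0)=0; Z[10]=0
i=11: min(r-i=2, Z[2]=0)=0; Z[11]=0
i=12: min(r-i=1, Z[3]=0)=0; Z[12]=0
i=13: i≥r, start 0; Z[13]=0
i=14: i≥r, start 0; Z[14]=4 grow→box=[14,18)
i=15: min(r-i=3, Z[1]=0)=0; Z[15]=0
i=16: min(r-i=2, Z[2]=0)=0; Z[16]=0
i=17: min(r-i=1, Z[3]=0)=0; Z[17]=0
i=18: i≥r, start 0; Z[18]=0
i=19: i≥r, start 0; Z[19]=0
i=20: i≥r, start 0; Z[20]=0
i=21: i≥r, start 0; Z[21]=0
i=22: i≥r, start 0; Z[22]=0
i=23: i≥r, start 0; Z[23]=0
i=24: i≥r, start 0; Z[24]=0

[25, 0, 0, 0, 4, 0, 0, 0, 0, 4, 0, 0, 0, 0, 4, 0, 0, 0, 0, 0, 0, 0, 0, 0, 0]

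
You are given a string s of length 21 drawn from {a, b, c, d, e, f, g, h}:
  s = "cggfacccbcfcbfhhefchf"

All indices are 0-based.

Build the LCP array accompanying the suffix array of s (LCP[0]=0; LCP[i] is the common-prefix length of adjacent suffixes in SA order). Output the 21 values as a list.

rank→(start, suffix):
  0 → (4, 'acccbcfcbfhhefchf')
  1 → (8, 'bcfcbfhhefchf')
  2 → (12, 'bfhhefchf')
  3 → (7, 'cbcfcbfhhefchf')
  4 → (11, 'cbfhhefchf')
  5 → (6, 'ccbcfcbfhhefchf')
  6 → (5, 'cccbcfcbfhhefchf')
  7 → (9, 'cfcbfhhefchf')
  8 → (0, 'cggfacccbcfcbfhhefchf')
  9 → (18, 'chf')
  10 → (16, 'efchf')
  11 → (20, 'f')
  12 → (3, 'facccbcfcbfhhefchf')
  13 → (10, 'fcbfhhefchf')
  14 → (17, 'fchf')
  15 → (13, 'fhhefchf')
  16 → (2, 'gfacccbcfcbfhhefchf')
  17 → (1, 'ggfacccbcfcbfhhefchf')
  18 → (15, 'hefchf')
  19 → (19, 'hf')
  20 → (14, 'hhefchf')

SA = [4, 8, 12, 7, 11, 6, 5, 9, 0, 18, 16, 20, 3, 10, 17, 13, 2, 1, 15, 19, 14]
[i] adj suffixes → lcp
  [1] 4/8 → 0 ('')
  [2] 8/12 → 1 ('b')
  [3] 12/7 → 0 ('')
  [4] 7/11 → 2 ('cb')
  [5] 11/6 → 1 ('c')
  [6] 6/5 → 2 ('cc')
  [7] 5/9 → 1 ('c')
  [8] 9/0 → 1 ('c')
  [9] 0/18 → 1 ('c')
  [10] 18/16 → 0 ('')
  [11] 16/20 → 0 ('')
  [12] 20/3 → 1 ('f')
  [13] 3/10 → 1 ('f')
  [14] 10/17 → 2 ('fc')
  [15] 17/13 → 1 ('f')
  [16] 13/2 → 0 ('')
  [17] 2/1 → 1 ('g')
  [18] 1/15 → 0 ('')
  [19] 15/19 → 1 ('h')
  [20] 19/14 → 1 ('h')

[0, 0, 1, 0, 2, 1, 2, 1, 1, 1, 0, 0, 1, 1, 2, 1, 0, 1, 0, 1, 1]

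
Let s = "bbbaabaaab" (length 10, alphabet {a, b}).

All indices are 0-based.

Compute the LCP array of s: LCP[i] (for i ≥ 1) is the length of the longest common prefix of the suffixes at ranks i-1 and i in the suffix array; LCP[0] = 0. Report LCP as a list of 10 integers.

[0, 2, 3, 1, 2, 0, 1, 3, 1, 2]

rank | idx | suffix
   0 |   6 | aaab
   1 |   7 | aab
   2 |   3 | aabaaab
   3 |   8 | ab
   4 |   4 | abaaab
   5 |   9 | b
   6 |   5 | baaab
   7 |   2 | baabaaab
   8 |   1 | bbaabaaab
   9 |   0 | bbbaabaaab

SA = [6, 7, 3, 8, 4, 9, 5, 2, 1, 0]
rank  pair      lcp
   1  s[6:],s[7:]  2  'aa'
   2  s[7:],s[3:]  3  'aab'
   3  s[3:],s[8:]  1  'a'
   4  s[8:],s[4:]  2  'ab'
   5  s[4:],s[9:]  0  ''
   6  s[9:],s[5:]  1  'b'
   7  s[5:],s[2:]  3  'baa'
   8  s[2:],s[1:]  1  'b'
   9  s[1:],s[0:]  2  'bb'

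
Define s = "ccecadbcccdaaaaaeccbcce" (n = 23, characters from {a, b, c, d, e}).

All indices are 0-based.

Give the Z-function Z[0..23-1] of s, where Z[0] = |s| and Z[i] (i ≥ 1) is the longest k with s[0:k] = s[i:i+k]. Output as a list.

Z[0]=23
i=1: outside box; Z[1]=1 scan→box=[1,2)
i=2: outside box; Z[2]=0
i=3: outside box; Z[3]=1 scan→box=[3,4)
i=4: outside box; Z[4]=0
i=5: outside box; Z[5]=0
i=6: outside box; Z[6]=0
i=7: outside box; Z[7]=2 scan→box=[7,9)
i=8: min(r-i=1, Z[1]=1)=1; Z[8]=2 scan→box=[8,10)
i=9: min(r-i=1, Z[1]=1)=1; Z[9]=1
i=10: outside box; Z[10]=0
i=11: outside box; Z[11]=0
i=12: outside box; Z[12]=0
i=13: outside box; Z[13]=0
i=14: outside box; Z[14]=0
i=15: outside box; Z[15]=0
i=16: outside box; Z[16]=0
i=17: outside box; Z[17]=2 scan→box=[17,19)
i=18: min(r-i=1, Z[1]=1)=1; Z[18]=1
i=19: outside box; Z[19]=0
i=20: outside box; Z[20]=3 scan→box=[20,23)
i=21: min(r-i=2, Z[1]=1)=1; Z[21]=1
i=22: min(r-i=1, Z[2]=0)=0; Z[22]=0

[23, 1, 0, 1, 0, 0, 0, 2, 2, 1, 0, 0, 0, 0, 0, 0, 0, 2, 1, 0, 3, 1, 0]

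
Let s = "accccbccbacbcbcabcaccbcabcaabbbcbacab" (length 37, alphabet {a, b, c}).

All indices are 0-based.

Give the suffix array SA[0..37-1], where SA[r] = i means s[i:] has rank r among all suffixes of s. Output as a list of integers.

[26, 35, 27, 23, 15, 33, 9, 18, 0, 36, 32, 8, 28, 29, 24, 21, 13, 16, 30, 11, 5, 25, 34, 22, 14, 17, 31, 7, 20, 12, 10, 4, 6, 19, 3, 2, 1]

rank→(start, suffix):
  0 → (26, 'aabbbcbacab')
  1 → (35, 'ab')
  2 → (27, 'abbbcbacab')
  3 → (23, 'abcaabbbcbacab')
  4 → (15, 'abcaccbcabcaabbbcbacab')
  5 → (33, 'acab')
  6 → (9, 'acbcbcabcaccbcabcaabbbcbacab')
  7 → (18, 'accbcabcaabbbcbacab')
  8 → (0, 'accccbccbacbcbcabcaccbcabcaabbbcbacab')
  9 → (36, 'b')
  10 → (32, 'bacab')
  11 → (8, 'bacbcbcabcaccbcabcaabbbcbacab')
  12 → (28, 'bbbcbacab')
  13 → (29, 'bbcbacab')
  14 → (24, 'bcaabbbcbacab')
  15 → (21, 'bcabcaabbbcbacab')
  16 → (13, 'bcabcaccbcabcaabbbcbacab')
  17 → (16, 'bcaccbcabcaabbbcbacab')
  18 → (30, 'bcbacab')
  19 → (11, 'bcbcabcaccbcabcaabbbcbacab')
  20 → (5, 'bccbacbcbcabcaccbcabcaabbbcbacab')
  21 → (25, 'caabbbcbacab')
  22 → (34, 'cab')
  23 → (22, 'cabcaabbbcbacab')
  24 → (14, 'cabcaccbcabcaabbbcbacab')
  25 → (17, 'caccbcabcaabbbcbacab')
  26 → (31, 'cbacab')
  27 → (7, 'cbacbcbcabcaccbcabcaabbbcbacab')
  28 → (20, 'cbcabcaabbbcbacab')
  29 → (12, 'cbcabcaccbcabcaabbbcbacab')
  30 → (10, 'cbcbcabcaccbcabcaabbbcbacab')
  31 → (4, 'cbccbacbcbcabcaccbcabcaabbbcbacab')
  32 → (6, 'ccbacbcbcabcaccbcabcaabbbcbacab')
  33 → (19, 'ccbcabcaabbbcbacab')
  34 → (3, 'ccbccbacbcbcabcaccbcabcaabbbcbacab')
  35 → (2, 'cccbccbacbcbcabcaccbcabcaabbbcbacab')
  36 → (1, 'ccccbccbacbcbcabcaccbcabcaabbbcbacab')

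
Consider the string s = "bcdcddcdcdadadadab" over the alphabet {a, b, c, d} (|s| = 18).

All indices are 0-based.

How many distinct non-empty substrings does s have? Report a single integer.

133

rank→(start, suffix):
  0 → (16, 'ab')
  1 → (14, 'adab')
  2 → (12, 'adadab')
  3 → (10, 'adadadab')
  4 → (17, 'b')
  5 → (0, 'bcdcddcdcdadadadab')
  6 → (8, 'cdadadadab')
  7 → (6, 'cdcdadadadab')
  8 → (1, 'cdcddcdcdadadadab')
  9 → (3, 'cddcdcdadadadab')
  10 → (15, 'dab')
  11 → (13, 'dadab')
  12 → (11, 'dadadab')
  13 → (9, 'dadadadab')
  14 → (7, 'dcdadadadab')
  15 → (5, 'dcdcdadadadab')
  16 → (2, 'dcddcdcdadadadab')
  17 → (4, 'ddcdcdadadadab')

SA = [16, 14, 12, 10, 17, 0, 8, 6, 1, 3, 15, 13, 11, 9, 7, 5, 2, 4]
[i] adj suffixes → lcp
  [1] 16/14 → 1 ('a')
  [2] 14/12 → 3 ('ada')
  [3] 12/10 → 5 ('adada')
  [4] 10/17 → 0 ('')
  [5] 17/0 → 1 ('b')
  [6] 0/8 → 0 ('')
  [7] 8/6 → 2 ('cd')
  [8] 6/1 → 4 ('cdcd')
  [9] 1/3 → 2 ('cd')
  [10] 3/15 → 0 ('')
  [11] 15/13 → 2 ('da')
  [12] 13/11 → 4 ('dada')
  [13] 11/9 → 6 ('dadada')
  [14] 9/7 → 1 ('d')
  [15] 7/5 → 3 ('dcd')
  [16] 5/2 → 3 ('dcd')
  [17] 2/4 → 1 ('d')

n(n+1)/2 = 18·19/2 = 171
Σ LCP = 0 + 1 + 3 + 5 + 0 + 1 + 0 + 2 + 4 + 2 + 0 + 2 + 4 + 6 + 1 + 3 + 3 + 1 = 38
distinct = 171 − 38 = 133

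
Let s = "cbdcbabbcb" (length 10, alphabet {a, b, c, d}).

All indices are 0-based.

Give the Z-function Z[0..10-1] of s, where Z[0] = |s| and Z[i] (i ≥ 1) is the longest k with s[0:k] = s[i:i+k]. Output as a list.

[10, 0, 0, 2, 0, 0, 0, 0, 2, 0]

Z[0]=10
i=1: i≥r, start 0; Z[1]=0
i=2: i≥r, start 0; Z[2]=0
i=3: i≥r, start 0; Z[3]=2 grow→box=[3,5)
i=4: min(r-i=1, Z[1]=0)=0; Z[4]=0
i=5: i≥r, start 0; Z[5]=0
i=6: i≥r, start 0; Z[6]=0
i=7: i≥r, start 0; Z[7]=0
i=8: i≥r, start 0; Z[8]=2 grow→box=[8,10)
i=9: min(r-i=1, Z[1]=0)=0; Z[9]=0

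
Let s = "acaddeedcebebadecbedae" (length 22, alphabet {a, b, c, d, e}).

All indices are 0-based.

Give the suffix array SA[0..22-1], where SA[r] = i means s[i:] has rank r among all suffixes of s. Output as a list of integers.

sorted suffixes:
  #0 SA[0]=0  'acaddeedcebebadecbedae'
  #1 SA[1]=2  'addeedcebebadecbedae'
  #2 SA[2]=13  'adecbedae'
  #3 SA[3]=20  'ae'
  #4 SA[4]=12  'badecbedae'
  #5 SA[5]=10  'bebadecbedae'
  #6 SA[6]=17  'bedae'
  #7 SA[7]=1  'caddeedcebebadecbedae'
  #8 SA[8]=16  'cbedae'
  #9 SA[9]=8  'cebebadecbedae'
  #10 SA[10]=19  'dae'
  #11 SA[11]=7  'dcebebadecbedae'
  #12 SA[12]=3  'ddeedcebebadecbedae'
  #13 SA[13]=14  'decbedae'
  #14 SA[14]=4  'deedcebebadecbedae'
  #15 SA[15]=21  'e'
  #16 SA[16]=11  'ebadecbedae'
  #17 SA[17]=9  'ebebadecbedae'
  #18 SA[18]=15  'ecbedae'
  #19 SA[19]=18  'edae'
  #20 SA[20]=6  'edcebebadecbedae'
  #21 SA[21]=5  'eedcebebadecbedae'

[0, 2, 13, 20, 12, 10, 17, 1, 16, 8, 19, 7, 3, 14, 4, 21, 11, 9, 15, 18, 6, 5]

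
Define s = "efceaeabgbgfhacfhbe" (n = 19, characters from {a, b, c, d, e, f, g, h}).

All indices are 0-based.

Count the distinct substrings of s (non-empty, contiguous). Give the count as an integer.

175

rank→(start, suffix):
  0 → (6, 'abgbgfhacfhbe')
  1 → (13, 'acfhbe')
  2 → (4, 'aeabgbgfhacfhbe')
  3 → (17, 'be')
  4 → (7, 'bgbgfhacfhbe')
  5 → (9, 'bgfhacfhbe')
  6 → (2, 'ceaeabgbgfhacfhbe')
  7 → (14, 'cfhbe')
  8 → (18, 'e')
  9 → (5, 'eabgbgfhacfhbe')
  10 → (3, 'eaeabgbgfhacfhbe')
  11 → (0, 'efceaeabgbgfhacfhbe')
  12 → (1, 'fceaeabgbgfhacfhbe')
  13 → (11, 'fhacfhbe')
  14 → (15, 'fhbe')
  15 → (8, 'gbgfhacfhbe')
  16 → (10, 'gfhacfhbe')
  17 → (12, 'hacfhbe')
  18 → (16, 'hbe')

SA = [6, 13, 4, 17, 7, 9, 2, 14, 18, 5, 3, 0, 1, 11, 15, 8, 10, 12, 16]
i: (SA[i-1],SA[i]) lcp shared
  1: (6,13) 1 'a'
  2: (13,4) 1 'a'
  3: (4,17) 0 ''
  4: (17,7) 1 'b'
  5: (7,9) 2 'bg'
  6: (9,2) 0 ''
  7: (2,14) 1 'c'
  8: (14,18) 0 ''
  9: (18,5) 1 'e'
  10: (5,3) 2 'ea'
  11: (3,0) 1 'e'
  12: (0,1) 0 ''
  13: (1,11) 1 'f'
  14: (11,15) 2 'fh'
  15: (15,8) 0 ''
  16: (8,10) 1 'g'
  17: (10,12) 0 ''
  18: (12,16) 1 'h'

n(n+1)/2 = 19·20/2 = 190
Σ LCP = 0 + 1 + 1 + 0 + 1 + 2 + 0 + 1 + 0 + 1 + 2 + 1 + 0 + 1 + 2 + 0 + 1 + 0 + 1 = 15
distinct = 190 − 15 = 175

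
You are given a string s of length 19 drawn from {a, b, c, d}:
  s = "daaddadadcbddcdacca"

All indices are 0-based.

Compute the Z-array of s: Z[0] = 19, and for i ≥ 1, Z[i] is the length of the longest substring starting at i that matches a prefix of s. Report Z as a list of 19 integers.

[19, 0, 0, 1, 2, 0, 2, 0, 1, 0, 0, 1, 1, 0, 2, 0, 0, 0, 0]

Z[0]=19
i=1: outside box; Z[1]=0
i=2: outside box; Z[2]=0
i=3: outside box; Z[3]=1 extend→box=[3,4)
i=4: outside box; Z[4]=2 extend→box=[4,6)
i=5: min(r-i=1, Z[1]=0)=0; Z[5]=0
i=6: outside box; Z[6]=2 extend→box=[6,8)
i=7: min(r-i=1, Z[1]=0)=0; Z[7]=0
i=8: outside box; Z[8]=1 extend→box=[8,9)
i=9: outside box; Z[9]=0
i=10: outside box; Z[10]=0
i=11: outside box; Z[11]=1 extend→box=[11,12)
i=12: outside box; Z[12]=1 extend→box=[12,13)
i=13: outside box; Z[13]=0
i=14: outside box; Z[14]=2 extend→box=[14,16)
i=15: min(r-i=1, Z[1]=0)=0; Z[15]=0
i=16: outside box; Z[16]=0
i=17: outside box; Z[17]=0
i=18: outside box; Z[18]=0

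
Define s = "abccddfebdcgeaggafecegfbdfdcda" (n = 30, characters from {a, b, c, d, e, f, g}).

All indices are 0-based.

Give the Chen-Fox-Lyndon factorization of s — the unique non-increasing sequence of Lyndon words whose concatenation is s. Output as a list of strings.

["abccddfebdcgeaggafecegfbdfdcd", "a"]

emit factor 1: 'abccddfebdcgeaggafecegfbdfdcd' (i=0, period=29)
emit factor 2: 'a' (i=29, period=1)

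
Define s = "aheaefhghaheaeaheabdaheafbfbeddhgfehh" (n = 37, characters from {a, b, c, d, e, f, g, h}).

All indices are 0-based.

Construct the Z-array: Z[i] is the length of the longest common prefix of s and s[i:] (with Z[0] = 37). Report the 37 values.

Z[0]=37
i=1: outside box; Z[1]=0
i=2: outside box; Z[2]=0
i=3: outside box; Z[3]=1 scan→box=[3,4)
i=4: outside box; Z[4]=0
i=5: outside box; Z[5]=0
i=6: outside box; Z[6]=0
i=7: outside box; Z[7]=0
i=8: outside box; Z[8]=0
i=9: outside box; Z[9]=5 scan→box=[9,14)
i=10: min(r-i=4, Z[1]=0)=0; Z[10]=0
i=11: min(r-i=3, Z[2]=0)=0; Z[11]=0
i=12: min(r-i=2, Z[3]=1)=1; Z[12]=1
i=13: min(r-i=1, Z[4]=0)=0; Z[13]=0
i=14: outside box; Z[14]=4 scan→box=[14,18)
i=15: min(r-i=3, Z[1]=0)=0; Z[15]=0
i=16: min(r-i=2, Z[2]=0)=0; Z[16]=0
i=17: min(r-i=1, Z[3]=1)=1; Z[17]=1
i=18: outside box; Z[18]=0
i=19: outside box; Z[19]=0
i=20: outside box; Z[20]=4 scan→box=[20,24)
i=21: min(r-i=3, Z[1]=0)=0; Z[21]=0
i=22: min(r-i=2, Z[2]=0)=0; Z[22]=0
i=23: min(r-i=1, Z[3]=1)=1; Z[23]=1
i=24: outside box; Z[24]=0
i=25: outside box; Z[25]=0
i=26: outside box; Z[26]=0
i=27: outside box; Z[27]=0
i=28: outside box; Z[28]=0
i=29: outside box; Z[29]=0
i=30: outside box; Z[30]=0
i=31: outside box; Z[31]=0
i=32: outside box; Z[32]=0
i=33: outside box; Z[33]=0
i=34: outside box; Z[34]=0
i=35: outside box; Z[35]=0
i=36: outside box; Z[36]=0

[37, 0, 0, 1, 0, 0, 0, 0, 0, 5, 0, 0, 1, 0, 4, 0, 0, 1, 0, 0, 4, 0, 0, 1, 0, 0, 0, 0, 0, 0, 0, 0, 0, 0, 0, 0, 0]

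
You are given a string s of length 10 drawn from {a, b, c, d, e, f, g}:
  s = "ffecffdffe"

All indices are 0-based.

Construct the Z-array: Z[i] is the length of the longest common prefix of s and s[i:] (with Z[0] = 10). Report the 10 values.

[10, 1, 0, 0, 2, 1, 0, 3, 1, 0]

Z[0]=10
i=1: i≥r, start 0; Z[1]=1 grow→box=[1,2)
i=2: i≥r, start 0; Z[2]=0
i=3: i≥r, start 0; Z[3]=0
i=4: i≥r, start 0; Z[4]=2 grow→box=[4,6)
i=5: min(r-i=1, Z[1]=1)=1; Z[5]=1
i=6: i≥r, start 0; Z[6]=0
i=7: i≥r, start 0; Z[7]=3 grow→box=[7,10)
i=8: min(r-i=2, Z[1]=1)=1; Z[8]=1
i=9: min(r-i=1, Z[2]=0)=0; Z[9]=0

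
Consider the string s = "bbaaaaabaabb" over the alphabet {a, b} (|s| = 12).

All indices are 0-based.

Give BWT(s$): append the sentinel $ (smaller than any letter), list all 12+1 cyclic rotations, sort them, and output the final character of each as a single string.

bbaaabaabbaa$

rank  rotation       last
    0  $bbaaaaabaabb  b
    1  aaaaabaabb$bb  b
    2  aaaabaabb$bba  a
    3  aaabaabb$bbaa  a
    4  aabaabb$bbaaa  a
    5  aabb$bbaaaaab  b
    6  abaabb$bbaaaa  a
    7  abb$bbaaaaaba  a
    8  b$bbaaaaabaab  b
    9  baaaaabaabb$b  b
   10  baabb$bbaaaaa  a
   11  bb$bbaaaaabaa  a
   12  bbaaaaabaabb$  $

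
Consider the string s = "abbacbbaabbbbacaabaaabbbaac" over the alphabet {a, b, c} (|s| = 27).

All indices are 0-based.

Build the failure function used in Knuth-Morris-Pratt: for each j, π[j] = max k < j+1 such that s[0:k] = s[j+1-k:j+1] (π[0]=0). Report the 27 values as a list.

π[0] = 0
j=1 s[j]='b': π[1]=0 (border '')
j=2 s[j]='b': π[2]=0 (border '')
j=3 s[j]='a': π[3]=1 (border 'a')
j=4 s[j]='c': k: 1→0; π[4]=0 (border '')
j=5 s[j]='b': π[5]=0 (border '')
j=6 s[j]='b': π[6]=0 (border '')
j=7 s[j]='a': π[7]=1 (border 'a')
j=8 s[j]='a': k: 1→0; π[8]=1 (border 'a')
j=9 s[j]='b': π[9]=2 (border 'ab')
j=10 s[j]='b': π[10]=3 (border 'abb')
j=11 s[j]='b': k: 3→0; π[11]=0 (border '')
j=12 s[j]='b': π[12]=0 (border '')
j=13 s[j]='a': π[13]=1 (border 'a')
j=14 s[j]='c': k: 1→0; π[14]=0 (border '')
j=15 s[j]='a': π[15]=1 (border 'a')
j=16 s[j]='a': k: 1→0; π[16]=1 (border 'a')
j=17 s[j]='b': π[17]=2 (border 'ab')
j=18 s[j]='a': k: 2→0; π[18]=1 (border 'a')
j=19 s[j]='a': k: 1→0; π[19]=1 (border 'a')
j=20 s[j]='a': k: 1→0; π[20]=1 (border 'a')
j=21 s[j]='b': π[21]=2 (border 'ab')
j=22 s[j]='b': π[22]=3 (border 'abb')
j=23 s[j]='b': k: 3→0; π[23]=0 (border '')
j=24 s[j]='a': π[24]=1 (border 'a')
j=25 s[j]='a': k: 1→0; π[25]=1 (border 'a')
j=26 s[j]='c': k: 1→0; π[26]=0 (border '')

[0, 0, 0, 1, 0, 0, 0, 1, 1, 2, 3, 0, 0, 1, 0, 1, 1, 2, 1, 1, 1, 2, 3, 0, 1, 1, 0]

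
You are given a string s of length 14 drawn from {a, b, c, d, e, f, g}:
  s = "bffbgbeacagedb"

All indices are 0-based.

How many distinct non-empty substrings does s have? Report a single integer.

sorted suffixes:
  #0 SA[0]=7  'acagedb'
  #1 SA[1]=9  'agedb'
  #2 SA[2]=13  'b'
  #3 SA[3]=5  'beacagedb'
  #4 SA[4]=0  'bffbgbeacagedb'
  #5 SA[5]=3  'bgbeacagedb'
  #6 SA[6]=8  'cagedb'
  #7 SA[7]=12  'db'
  #8 SA[8]=6  'eacagedb'
  #9 SA[9]=11  'edb'
  #10 SA[10]=2  'fbgbeacagedb'
  #11 SA[11]=1  'ffbgbeacagedb'
  #12 SA[12]=4  'gbeacagedb'
  #13 SA[13]=10  'gedb'

SA = [7, 9, 13, 5, 0, 3, 8, 12, 6, 11, 2, 1, 4, 10]
rank  pair      lcp
   1  s[7:],s[9:]  1  'a'
   2  s[9:],s[13:]  0  ''
   3  s[13:],s[5:]  1  'b'
   4  s[5:],s[0:]  1  'b'
   5  s[0:],s[3:]  1  'b'
   6  s[3:],s[8:]  0  ''
   7  s[8:],s[12:]  0  ''
   8  s[12:],s[6:]  0  ''
   9  s[6:],s[11:]  1  'e'
  10  s[11:],s[2:]  0  ''
  11  s[2:],s[1:]  1  'f'
  12  s[1:],s[4:]  0  ''
  13  s[4:],s[10:]  1  'g'

n(n+1)/2 = 14·15/2 = 105
Σ LCP = 0 + 1 + 0 + 1 + 1 + 1 + 0 + 0 + 0 + 1 + 0 + 1 + 0 + 1 = 7
distinct = 105 − 7 = 98

98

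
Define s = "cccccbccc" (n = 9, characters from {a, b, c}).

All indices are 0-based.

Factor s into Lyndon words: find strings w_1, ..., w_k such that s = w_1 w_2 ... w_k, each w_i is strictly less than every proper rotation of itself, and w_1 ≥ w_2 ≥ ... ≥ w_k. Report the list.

emit factor 1: 'c' (i=0, period=1)
emit factor 2: 'c' (i=1, period=1)
emit factor 3: 'c' (i=2, period=1)
emit factor 4: 'c' (i=3, period=1)
emit factor 5: 'c' (i=4, period=1)
emit factor 6: 'bccc' (i=5, period=4)

["c", "c", "c", "c", "c", "bccc"]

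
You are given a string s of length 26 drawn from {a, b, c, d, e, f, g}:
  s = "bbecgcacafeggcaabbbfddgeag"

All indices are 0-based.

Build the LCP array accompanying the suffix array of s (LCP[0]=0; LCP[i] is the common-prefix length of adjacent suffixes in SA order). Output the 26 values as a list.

rank→(start, suffix):
  0 → (14, 'aabbbfddgeag')
  1 → (15, 'abbbfddgeag')
  2 → (6, 'acafeggcaabbbfddgeag')
  3 → (8, 'afeggcaabbbfddgeag')
  4 → (24, 'ag')
  5 → (16, 'bbbfddgeag')
  6 → (0, 'bbecgcacafeggcaabbbfddgeag')
  7 → (17, 'bbfddgeag')
  8 → (1, 'becgcacafeggcaabbbfddgeag')
  9 → (18, 'bfddgeag')
  10 → (13, 'caabbbfddgeag')
  11 → (5, 'cacafeggcaabbbfddgeag')
  12 → (7, 'cafeggcaabbbfddgeag')
  13 → (3, 'cgcacafeggcaabbbfddgeag')
  14 → (20, 'ddgeag')
  15 → (21, 'dgeag')
  16 → (23, 'eag')
  17 → (2, 'ecgcacafeggcaabbbfddgeag')
  18 → (10, 'eggcaabbbfddgeag')
  19 → (19, 'fddgeag')
  20 → (9, 'feggcaabbbfddgeag')
  21 → (25, 'g')
  22 → (12, 'gcaabbbfddgeag')
  23 → (4, 'gcacafeggcaabbbfddgeag')
  24 → (22, 'geag')
  25 → (11, 'ggcaabbbfddgeag')

SA = [14, 15, 6, 8, 24, 16, 0, 17, 1, 18, 13, 5, 7, 3, 20, 21, 23, 2, 10, 19, 9, 25, 12, 4, 22, 11]
rank  pair      lcp
   1  s[14:],s[15:]  1  'a'
   2  s[15:],s[6:]  1  'a'
   3  s[6:],s[8:]  1  'a'
   4  s[8:],s[24:]  1  'a'
   5  s[24:],s[16:]  0  ''
   6  s[16:],s[0:]  2  'bb'
   7  s[0:],s[17:]  2  'bb'
   8  s[17:],s[1:]  1  'b'
   9  s[1:],s[18:]  1  'b'
  10  s[18:],s[13:]  0  ''
  11  s[13:],s[5:]  2  'ca'
  12  s[5:],s[7:]  2  'ca'
  13  s[7:],s[3:]  1  'c'
  14  s[3:],s[20:]  0  ''
  15  s[20:],s[21:]  1  'd'
  16  s[21:],s[23:]  0  ''
  17  s[23:],s[2:]  1  'e'
  18  s[2:],s[10:]  1  'e'
  19  s[10:],s[19:]  0  ''
  20  s[19:],s[9:]  1  'f'
  21  s[9:],s[25:]  0  ''
  22  s[25:],s[12:]  1  'g'
  23  s[12:],s[4:]  3  'gca'
  24  s[4:],s[22:]  1  'g'
  25  s[22:],s[11:]  1  'g'

[0, 1, 1, 1, 1, 0, 2, 2, 1, 1, 0, 2, 2, 1, 0, 1, 0, 1, 1, 0, 1, 0, 1, 3, 1, 1]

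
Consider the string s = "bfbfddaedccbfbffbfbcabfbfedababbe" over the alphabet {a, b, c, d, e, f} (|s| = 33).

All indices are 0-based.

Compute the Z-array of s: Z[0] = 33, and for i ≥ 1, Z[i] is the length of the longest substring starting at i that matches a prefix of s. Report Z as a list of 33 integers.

[33, 0, 2, 0, 0, 0, 0, 0, 0, 0, 0, 4, 0, 2, 0, 0, 3, 0, 1, 0, 0, 4, 0, 2, 0, 0, 0, 0, 1, 0, 1, 1, 0]

Z[0]=33
i=1: outside box; Z[1]=0
i=2: outside box; Z[2]=2 extend→box=[2,4)
i=3: min(r-i=1, Z[1]=0)=0; Z[3]=0
i=4: outside box; Z[4]=0
i=5: outside box; Z[5]=0
i=6: outside box; Z[6]=0
i=7: outside box; Z[7]=0
i=8: outside box; Z[8]=0
i=9: outside box; Z[9]=0
i=10: outside box; Z[10]=0
i=11: outside box; Z[11]=4 extend→box=[11,15)
i=12: min(r-i=3, Z[1]=0)=0; Z[12]=0
i=13: min(r-i=2, Z[2]=2)=2; Z[13]=2
i=14: min(r-i=1, Z[3]=0)=0; Z[14]=0
i=15: outside box; Z[15]=0
i=16: outside box; Z[16]=3 extend→box=[16,19)
i=17: min(r-i=2, Z[1]=0)=0; Z[17]=0
i=18: min(r-i=1, Z[2]=2)=1; Z[18]=1
i=19: outside box; Z[19]=0
i=20: outside box; Z[20]=0
i=21: outside box; Z[21]=4 extend→box=[21,25)
i=22: min(r-i=3, Z[1]=0)=0; Z[22]=0
i=23: min(r-i=2, Z[2]=2)=2; Z[23]=2
i=24: min(r-i=1, Z[3]=0)=0; Z[24]=0
i=25: outside box; Z[25]=0
i=26: outside box; Z[26]=0
i=27: outside box; Z[27]=0
i=28: outside box; Z[28]=1 extend→box=[28,29)
i=29: outside box; Z[29]=0
i=30: outside box; Z[30]=1 extend→box=[30,31)
i=31: outside box; Z[31]=1 extend→box=[31,32)
i=32: outside box; Z[32]=0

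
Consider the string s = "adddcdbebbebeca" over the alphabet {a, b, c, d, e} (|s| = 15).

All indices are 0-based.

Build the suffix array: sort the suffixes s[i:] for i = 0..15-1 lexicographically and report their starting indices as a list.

sorted suffixes:
  #0 SA[0]=14  'a'
  #1 SA[1]=0  'adddcdbebbebeca'
  #2 SA[2]=8  'bbebeca'
  #3 SA[3]=6  'bebbebeca'
  #4 SA[4]=9  'bebeca'
  #5 SA[5]=11  'beca'
  #6 SA[6]=13  'ca'
  #7 SA[7]=4  'cdbebbebeca'
  #8 SA[8]=5  'dbebbebeca'
  #9 SA[9]=3  'dcdbebbebeca'
  #10 SA[10]=2  'ddcdbebbebeca'
  #11 SA[11]=1  'dddcdbebbebeca'
  #12 SA[12]=7  'ebbebeca'
  #13 SA[13]=10  'ebeca'
  #14 SA[14]=12  'eca'

[14, 0, 8, 6, 9, 11, 13, 4, 5, 3, 2, 1, 7, 10, 12]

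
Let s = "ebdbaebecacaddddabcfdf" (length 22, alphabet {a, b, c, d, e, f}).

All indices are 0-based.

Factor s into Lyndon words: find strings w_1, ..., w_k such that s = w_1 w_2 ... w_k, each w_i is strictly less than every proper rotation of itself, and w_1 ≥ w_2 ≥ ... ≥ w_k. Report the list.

["e", "bd", "b", "aebec", "acadddd", "abcfdf"]

emit factor 1: 'e' (i=0, period=1)
emit factor 2: 'bd' (i=1, period=2)
emit factor 3: 'b' (i=3, period=1)
emit factor 4: 'aebec' (i=4, period=5)
emit factor 5: 'acadddd' (i=9, period=7)
emit factor 6: 'abcfdf' (i=16, period=6)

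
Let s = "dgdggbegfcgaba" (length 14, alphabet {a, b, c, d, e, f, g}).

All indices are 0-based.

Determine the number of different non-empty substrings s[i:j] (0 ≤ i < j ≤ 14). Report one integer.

97

rank→(start, suffix):
  0 → (13, 'a')
  1 → (11, 'aba')
  2 → (12, 'ba')
  3 → (5, 'begfcgaba')
  4 → (9, 'cgaba')
  5 → (0, 'dgdggbegfcgaba')
  6 → (2, 'dggbegfcgaba')
  7 → (6, 'egfcgaba')
  8 → (8, 'fcgaba')
  9 → (10, 'gaba')
  10 → (4, 'gbegfcgaba')
  11 → (1, 'gdggbegfcgaba')
  12 → (7, 'gfcgaba')
  13 → (3, 'ggbegfcgaba')

SA = [13, 11, 12, 5, 9, 0, 2, 6, 8, 10, 4, 1, 7, 3]
i: (SA[i-1],SA[i]) lcp shared
  1: (13,11) 1 'a'
  2: (11,12) 0 ''
  3: (12,5) 1 'b'
  4: (5,9) 0 ''
  5: (9,0) 0 ''
  6: (0,2) 2 'dg'
  7: (2,6) 0 ''
  8: (6,8) 0 ''
  9: (8,10) 0 ''
  10: (10,4) 1 'g'
  11: (4,1) 1 'g'
  12: (1,7) 1 'g'
  13: (7,3) 1 'g'

n(n+1)/2 = 14·15/2 = 105
Σ LCP = 0 + 1 + 0 + 1 + 0 + 0 + 2 + 0 + 0 + 0 + 1 + 1 + 1 + 1 = 8
distinct = 105 − 8 = 97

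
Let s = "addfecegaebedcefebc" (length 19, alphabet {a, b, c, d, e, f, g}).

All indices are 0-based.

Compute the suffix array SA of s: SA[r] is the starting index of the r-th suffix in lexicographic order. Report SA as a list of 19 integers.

rank | idx | suffix
   0 |   0 | addfecegaebedcefebc
   1 |   8 | aebedcefebc
   2 |  17 | bc
   3 |  10 | bedcefebc
   4 |  18 | c
   5 |  13 | cefebc
   6 |   5 | cegaebedcefebc
   7 |  12 | dcefebc
   8 |   1 | ddfecegaebedcefebc
   9 |   2 | dfecegaebedcefebc
  10 |  16 | ebc
  11 |   9 | ebedcefebc
  12 |   4 | ecegaebedcefebc
  13 |  11 | edcefebc
  14 |  14 | efebc
  15 |   6 | egaebedcefebc
  16 |  15 | febc
  17 |   3 | fecegaebedcefebc
  18 |   7 | gaebedcefebc

[0, 8, 17, 10, 18, 13, 5, 12, 1, 2, 16, 9, 4, 11, 14, 6, 15, 3, 7]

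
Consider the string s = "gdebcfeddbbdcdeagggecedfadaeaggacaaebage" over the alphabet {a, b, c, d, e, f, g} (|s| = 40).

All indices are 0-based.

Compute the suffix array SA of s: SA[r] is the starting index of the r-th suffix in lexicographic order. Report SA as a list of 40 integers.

rank→(start, suffix):
  0 → (33, 'aaebage')
  1 → (31, 'acaaebage')
  2 → (24, 'adaeaggacaaebage')
  3 → (26, 'aeaggacaaebage')
  4 → (34, 'aebage')
  5 → (37, 'age')
  6 → (28, 'aggacaaebage')
  7 → (15, 'agggecedfadaeaggacaaebage')
  8 → (36, 'bage')
  9 → (9, 'bbdcdeagggecedfadaeaggacaaebage')
  10 → (3, 'bcfeddbbdcdeagggecedfadaeaggacaaebage')
  11 → (10, 'bdcdeagggecedfadaeaggacaaebage')
  12 → (32, 'caaebage')
  13 → (12, 'cdeagggecedfadaeaggacaaebage')
  14 → (20, 'cedfadaeaggacaaebage')
  15 → (4, 'cfeddbbdcdeagggecedfadaeaggacaaebage')
  16 → (25, 'daeaggacaaebage')
  17 → (8, 'dbbdcdeagggecedfadaeaggacaaebage')
  18 → (11, 'dcdeagggecedfadaeaggacaaebage')
  19 → (7, 'ddbbdcdeagggecedfadaeaggacaaebage')
  20 → (13, 'deagggecedfadaeaggacaaebage')
  21 → (1, 'debcfeddbbdcdeagggecedfadaeaggacaaebage')
  22 → (22, 'dfadaeaggacaaebage')
  23 → (39, 'e')
  24 → (27, 'eaggacaaebage')
  25 → (14, 'eagggecedfadaeaggacaaebage')
  26 → (35, 'ebage')
  27 → (2, 'ebcfeddbbdcdeagggecedfadaeaggacaaebage')
  28 → (19, 'ecedfadaeaggacaaebage')
  29 → (6, 'eddbbdcdeagggecedfadaeaggacaaebage')
  30 → (21, 'edfadaeaggacaaebage')
  31 → (23, 'fadaeaggacaaebage')
  32 → (5, 'feddbbdcdeagggecedfadaeaggacaaebage')
  33 → (30, 'gacaaebage')
  34 → (0, 'gdebcfeddbbdcdeagggecedfadaeaggacaaebage')
  35 → (38, 'ge')
  36 → (18, 'gecedfadaeaggacaaebage')
  37 → (29, 'ggacaaebage')
  38 → (17, 'ggecedfadaeaggacaaebage')
  39 → (16, 'gggecedfadaeaggacaaebage')

[33, 31, 24, 26, 34, 37, 28, 15, 36, 9, 3, 10, 32, 12, 20, 4, 25, 8, 11, 7, 13, 1, 22, 39, 27, 14, 35, 2, 19, 6, 21, 23, 5, 30, 0, 38, 18, 29, 17, 16]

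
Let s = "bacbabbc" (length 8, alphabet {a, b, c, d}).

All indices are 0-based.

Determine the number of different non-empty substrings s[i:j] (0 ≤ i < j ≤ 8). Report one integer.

sorted suffixes:
  #0 SA[0]=4  'abbc'
  #1 SA[1]=1  'acbabbc'
  #2 SA[2]=3  'babbc'
  #3 SA[3]=0  'bacbabbc'
  #4 SA[4]=5  'bbc'
  #5 SA[5]=6  'bc'
  #6 SA[6]=7  'c'
  #7 SA[7]=2  'cbabbc'

SA = [4, 1, 3, 0, 5, 6, 7, 2]
rank  pair      lcp
   1  s[4:],s[1:]  1  'a'
   2  s[1:],s[3:]  0  ''
   3  s[3:],s[0:]  2  'ba'
   4  s[0:],s[5:]  1  'b'
   5  s[5:],s[6:]  1  'b'
   6  s[6:],s[7:]  0  ''
   7  s[7:],s[2:]  1  'c'

n(n+1)/2 = 8·9/2 = 36
Σ LCP = 0 + 1 + 0 + 2 + 1 + 1 + 0 + 1 = 6
distinct = 36 − 6 = 30

30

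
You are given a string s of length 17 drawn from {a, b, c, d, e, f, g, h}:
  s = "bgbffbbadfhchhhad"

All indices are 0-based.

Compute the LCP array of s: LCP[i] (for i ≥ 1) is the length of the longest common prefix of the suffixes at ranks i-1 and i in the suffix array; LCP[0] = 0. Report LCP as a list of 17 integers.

[0, 2, 0, 1, 1, 1, 0, 0, 1, 0, 1, 1, 0, 0, 1, 1, 2]

rank→(start, suffix):
  0 → (15, 'ad')
  1 → (7, 'adfhchhhad')
  2 → (6, 'badfhchhhad')
  3 → (5, 'bbadfhchhhad')
  4 → (2, 'bffbbadfhchhhad')
  5 → (0, 'bgbffbbadfhchhhad')
  6 → (11, 'chhhad')
  7 → (16, 'd')
  8 → (8, 'dfhchhhad')
  9 → (4, 'fbbadfhchhhad')
  10 → (3, 'ffbbadfhchhhad')
  11 → (9, 'fhchhhad')
  12 → (1, 'gbffbbadfhchhhad')
  13 → (14, 'had')
  14 → (10, 'hchhhad')
  15 → (13, 'hhad')
  16 → (12, 'hhhad')

SA = [15, 7, 6, 5, 2, 0, 11, 16, 8, 4, 3, 9, 1, 14, 10, 13, 12]
rank  pair      lcp
   1  s[15:],s[7:]  2  'ad'
   2  s[7:],s[6:]  0  ''
   3  s[6:],s[5:]  1  'b'
   4  s[5:],s[2:]  1  'b'
   5  s[2:],s[0:]  1  'b'
   6  s[0:],s[11:]  0  ''
   7  s[11:],s[16:]  0  ''
   8  s[16:],s[8:]  1  'd'
   9  s[8:],s[4:]  0  ''
  10  s[4:],s[3:]  1  'f'
  11  s[3:],s[9:]  1  'f'
  12  s[9:],s[1:]  0  ''
  13  s[1:],s[14:]  0  ''
  14  s[14:],s[10:]  1  'h'
  15  s[10:],s[13:]  1  'h'
  16  s[13:],s[12:]  2  'hh'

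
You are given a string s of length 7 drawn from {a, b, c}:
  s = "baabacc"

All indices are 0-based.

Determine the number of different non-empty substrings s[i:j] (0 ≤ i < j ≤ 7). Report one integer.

rank→(start, suffix):
  0 → (1, 'aabacc')
  1 → (2, 'abacc')
  2 → (4, 'acc')
  3 → (0, 'baabacc')
  4 → (3, 'bacc')
  5 → (6, 'c')
  6 → (5, 'cc')

SA = [1, 2, 4, 0, 3, 6, 5]
rank  pair      lcp
   1  s[1:],s[2:]  1  'a'
   2  s[2:],s[4:]  1  'a'
   3  s[4:],s[0:]  0  ''
   4  s[0:],s[3:]  2  'ba'
   5  s[3:],s[6:]  0  ''
   6  s[6:],s[5:]  1  'c'

n(n+1)/2 = 7·8/2 = 28
Σ LCP = 0 + 1 + 1 + 0 + 2 + 0 + 1 = 5
distinct = 28 − 5 = 23

23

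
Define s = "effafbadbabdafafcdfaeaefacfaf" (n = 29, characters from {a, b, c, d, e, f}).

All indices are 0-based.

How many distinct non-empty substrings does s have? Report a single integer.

400

rank→(start, suffix):
  0 → (9, 'abdafafcdfaeaefacfaf')
  1 → (24, 'acfaf')
  2 → (6, 'adbabdafafcdfaeaefacfaf')
  3 → (19, 'aeaefacfaf')
  4 → (21, 'aefacfaf')
  5 → (27, 'af')
  6 → (12, 'afafcdfaeaefacfaf')
  7 → (3, 'afbadbabdafafcdfaeaefacfaf')
  8 → (14, 'afcdfaeaefacfaf')
  9 → (8, 'babdafafcdfaeaefacfaf')
  10 → (5, 'badbabdafafcdfaeaefacfaf')
  11 → (10, 'bdafafcdfaeaefacfaf')
  12 → (16, 'cdfaeaefacfaf')
  13 → (25, 'cfaf')
  14 → (11, 'dafafcdfaeaefacfaf')
  15 → (7, 'dbabdafafcdfaeaefacfaf')
  16 → (17, 'dfaeaefacfaf')
  17 → (20, 'eaefacfaf')
  18 → (22, 'efacfaf')
  19 → (0, 'effafbadbabdafafcdfaeaefacfaf')
  20 → (28, 'f')
  21 → (23, 'facfaf')
  22 → (18, 'faeaefacfaf')
  23 → (26, 'faf')
  24 → (2, 'fafbadbabdafafcdfaeaefacfaf')
  25 → (13, 'fafcdfaeaefacfaf')
  26 → (4, 'fbadbabdafafcdfaeaefacfaf')
  27 → (15, 'fcdfaeaefacfaf')
  28 → (1, 'ffafbadbabdafafcdfaeaefacfaf')

SA = [9, 24, 6, 19, 21, 27, 12, 3, 14, 8, 5, 10, 16, 25, 11, 7, 17, 20, 22, 0, 28, 23, 18, 26, 2, 13, 4, 15, 1]
[i] adj suffixes → lcp
  [1] 9/24 → 1 ('a')
  [2] 24/6 → 1 ('a')
  [3] 6/19 → 1 ('a')
  [4] 19/21 → 2 ('ae')
  [5] 21/27 → 1 ('a')
  [6] 27/12 → 2 ('af')
  [7] 12/3 → 2 ('af')
  [8] 3/14 → 2 ('af')
  [9] 14/8 → 0 ('')
  [10] 8/5 → 2 ('ba')
  [11] 5/10 → 1 ('b')
  [12] 10/16 → 0 ('')
  [13] 16/25 → 1 ('c')
  [14] 25/11 → 0 ('')
  [15] 11/7 → 1 ('d')
  [16] 7/17 → 1 ('d')
  [17] 17/20 → 0 ('')
  [18] 20/22 → 1 ('e')
  [19] 22/0 → 2 ('ef')
  [20] 0/28 → 0 ('')
  [21] 28/23 → 1 ('f')
  [22] 23/18 → 2 ('fa')
  [23] 18/26 → 2 ('fa')
  [24] 26/2 → 3 ('faf')
  [25] 2/13 → 3 ('faf')
  [26] 13/4 → 1 ('f')
  [27] 4/15 → 1 ('f')
  [28] 15/1 → 1 ('f')

n(n+1)/2 = 29·30/2 = 435
Σ LCP = 0 + 1 + 1 + 1 + 2 + 1 + 2 + 2 + 2 + 0 + 2 + 1 + 0 + 1 + 0 + 1 + 1 + 0 + 1 + 2 + 0 + 1 + 2 + 2 + 3 + 3 + 1 + 1 + 1 = 35
distinct = 435 − 35 = 400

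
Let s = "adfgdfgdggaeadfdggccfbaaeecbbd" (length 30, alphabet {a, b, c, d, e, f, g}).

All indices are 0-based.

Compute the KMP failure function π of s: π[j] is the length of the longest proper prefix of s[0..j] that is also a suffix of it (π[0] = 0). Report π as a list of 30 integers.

π[0] = 0
j=1 s[j]='d': π[1]=0 (border '')
j=2 s[j]='f': π[2]=0 (border '')
j=3 s[j]='g': π[3]=0 (border '')
j=4 s[j]='d': π[4]=0 (border '')
j=5 s[j]='f': π[5]=0 (border '')
j=6 s[j]='g': π[6]=0 (border '')
j=7 s[j]='d': π[7]=0 (border '')
j=8 s[j]='g': π[8]=0 (border '')
j=9 s[j]='g': π[9]=0 (border '')
j=10 s[j]='a': π[10]=1 (border 'a')
j=11 s[j]='e': k: 1→0; π[11]=0 (border '')
j=12 s[j]='a': π[12]=1 (border 'a')
j=13 s[j]='d': π[13]=2 (border 'ad')
j=14 s[j]='f': π[14]=3 (border 'adf')
j=15 s[j]='d': k: 3→0; π[15]=0 (border '')
j=16 s[j]='g': π[16]=0 (border '')
j=17 s[j]='g': π[17]=0 (border '')
j=18 s[j]='c': π[18]=0 (border '')
j=19 s[j]='c': π[19]=0 (border '')
j=20 s[j]='f': π[20]=0 (border '')
j=21 s[j]='b': π[21]=0 (border '')
j=22 s[j]='a': π[22]=1 (border 'a')
j=23 s[j]='a': k: 1→0; π[23]=1 (border 'a')
j=24 s[j]='e': k: 1→0; π[24]=0 (border '')
j=25 s[j]='e': π[25]=0 (border '')
j=26 s[j]='c': π[26]=0 (border '')
j=27 s[j]='b': π[27]=0 (border '')
j=28 s[j]='b': π[28]=0 (border '')
j=29 s[j]='d': π[29]=0 (border '')

[0, 0, 0, 0, 0, 0, 0, 0, 0, 0, 1, 0, 1, 2, 3, 0, 0, 0, 0, 0, 0, 0, 1, 1, 0, 0, 0, 0, 0, 0]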